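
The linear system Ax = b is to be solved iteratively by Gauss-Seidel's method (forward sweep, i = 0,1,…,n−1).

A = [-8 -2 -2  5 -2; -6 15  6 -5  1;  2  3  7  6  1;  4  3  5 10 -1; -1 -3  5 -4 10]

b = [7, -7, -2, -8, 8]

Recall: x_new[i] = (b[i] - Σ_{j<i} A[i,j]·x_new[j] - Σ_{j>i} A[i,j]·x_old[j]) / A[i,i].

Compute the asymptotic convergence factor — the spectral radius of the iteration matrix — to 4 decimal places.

0.6716

A = D + L + U where D = diag(-8, 15, 7, 10, 10).
Gauss-Seidel: T = -(D+L)⁻¹U, row 0 first, T[0,2] = -(-2)/(-8) = -0.2500; later rows by forward substitution.
  T[0,:] = [+0.0000 -0.2500 -0.2500 +0.6250 -0.2500]
  T[1,:] = [+0.0000 -0.1000 -0.5000 +0.5833 -0.1667]
  T[2,:] = [+0.0000 +0.1143 +0.2857 -1.2857 +0.0000]
  T[3,:] = [+0.0000 +0.0729 +0.1071 +0.2179 +0.2500]
  T[4,:] = [+0.0000 -0.0830 -0.2750 +0.9675 +0.0250]
|λ(T)| sorted: 0.6716, 0.2928, 0.2928, 0.0149, 0.0000.
spectral radius ρ = 0.6716; 0.6716 < 1, so it converges for any x₀.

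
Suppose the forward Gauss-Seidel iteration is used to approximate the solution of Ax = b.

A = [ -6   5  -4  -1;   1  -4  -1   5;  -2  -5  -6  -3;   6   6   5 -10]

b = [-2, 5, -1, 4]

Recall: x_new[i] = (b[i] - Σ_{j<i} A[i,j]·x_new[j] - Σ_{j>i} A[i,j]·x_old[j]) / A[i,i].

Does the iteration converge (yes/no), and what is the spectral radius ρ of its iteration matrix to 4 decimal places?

no, ρ = 1.4862

Let D = diag(-6, -4, -6, -10); L, U the strict triangles.
GS T = -(D+L)⁻¹U: row 0 first, T[0,3] = -(-1)/(-6) = -0.1667; later rows by forward substitution.
  T[0,:] = [+0.0000 +0.8333 -0.6667 -0.1667]
  T[1,:] = [+0.0000 +0.2083 -0.4167 +1.2083]
  T[2,:] = [+0.0000 -0.4514 +0.5694 -1.4514]
  T[3,:] = [+0.0000 +0.3993 -0.3653 -0.1007]
|roots of det(T-λI)|: 1.4862, 0.7533, 0.0558, 0.0000.
spectral radius ρ = 1.4862; 1.4862 > 1: divergent.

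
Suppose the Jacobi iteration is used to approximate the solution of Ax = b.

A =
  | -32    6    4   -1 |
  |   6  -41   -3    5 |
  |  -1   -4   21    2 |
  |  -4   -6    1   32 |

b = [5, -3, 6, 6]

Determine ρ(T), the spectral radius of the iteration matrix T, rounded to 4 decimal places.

0.2387

Let D = diag(-32, -41, 21, 32); L, U the strict triangles.
T_J = -D⁻¹(L+U): T[2,0] = -(-1)/(21) = +0.0476; T[2,2] = 0.
  T[0,:] = [+0.0000 +0.1875 +0.1250 -0.0312]
  T[1,:] = [+0.1463 +0.0000 -0.0732 +0.1220]
  T[2,:] = [+0.0476 +0.1905 +0.0000 -0.0952]
  T[3,:] = [+0.1250 +0.1875 -0.0312 +0.0000]
|eigenvalues of T|: 0.2387, 0.1374, 0.1374, 0.0131.
ρ = 0.2387; 0.2387 < 1 ⇒ converges.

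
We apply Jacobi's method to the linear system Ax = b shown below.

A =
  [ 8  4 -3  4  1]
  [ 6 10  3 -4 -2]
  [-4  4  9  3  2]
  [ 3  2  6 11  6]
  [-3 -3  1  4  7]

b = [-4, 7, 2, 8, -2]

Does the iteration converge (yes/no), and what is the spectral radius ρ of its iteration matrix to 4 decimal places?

no, ρ = 1.1245

Diagonal D = diag(8, 10, 9, 11, 7); L, U strict lower/upper.
Jacobi T = -D⁻¹(L+U): T[4,2] = -(1)/(7) = -0.1429; T[4,4] = 0.
  T[0,:] = [+0.0000  -0.5000  +0.3750  -0.5000  -0.1250]
  T[1,:] = [-0.6000  +0.0000  -0.3000  +0.4000  +0.2000]
  T[2,:] = [+0.4444  -0.4444  +0.0000  -0.3333  -0.2222]
  T[3,:] = [-0.2727  -0.1818  -0.5455  +0.0000  -0.5455]
  T[4,:] = [+0.4286  +0.4286  -0.1429  -0.5714  +0.0000]
|roots of det(T-λI)|: 1.1245, 0.6455, 0.6455, 0.4990, 0.3406.
spectral radius ρ = 1.1245; 1.1245 > 1 ⇒ diverges.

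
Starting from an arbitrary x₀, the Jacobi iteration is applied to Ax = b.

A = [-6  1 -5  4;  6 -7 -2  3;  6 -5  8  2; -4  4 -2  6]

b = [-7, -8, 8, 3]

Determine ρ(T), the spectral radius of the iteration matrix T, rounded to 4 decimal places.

1.1462

Let D = diag(-6, -7, 8, 6); L, U the strict triangles.
T_J = -D⁻¹(L+U): T[1,2] = -(-2)/(-7) = -0.2857; T[1,1] = 0.
  T[0,:] = [+0.0000, +0.1667, -0.8333, +0.6667]
  T[1,:] = [+0.8571, +0.0000, -0.2857, +0.4286]
  T[2,:] = [-0.7500, +0.6250, +0.0000, -0.2500]
  T[3,:] = [+0.6667, -0.6667, +0.3333, +0.0000]
|λ(T)| sorted: 1.1462, 0.7900, 0.7900, 0.0222.
ρ = 1.1462; 1.1462 > 1: divergent.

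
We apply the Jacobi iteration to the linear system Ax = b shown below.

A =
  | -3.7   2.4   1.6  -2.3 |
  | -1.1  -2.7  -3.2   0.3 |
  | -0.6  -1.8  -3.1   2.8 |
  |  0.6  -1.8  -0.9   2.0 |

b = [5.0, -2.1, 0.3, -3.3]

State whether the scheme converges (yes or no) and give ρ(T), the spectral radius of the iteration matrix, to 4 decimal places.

Split A = D + L + U, D = diag(-3.7, -2.7, -3.1, 2).
Jacobi T = -D⁻¹(L+U): T[0,3] = -(-2.3)/(-3.7) = -0.6216; T[0,0] = 0.
  T[0,:] = [+0.0000, +0.6486, +0.4324, -0.6216]
  T[1,:] = [-0.4074, +0.0000, -1.1852, +0.1111]
  T[2,:] = [-0.1935, -0.5806, +0.0000, +0.9032]
  T[3,:] = [-0.3000, +0.9000, +0.4500, +0.0000]
|eigenvalues of T|: 1.1979, 0.8059, 0.8059, 0.1798.
ρ(T) = max|λ| = 1.1979; 1.1979 > 1, so it fails to converge.

no, ρ = 1.1979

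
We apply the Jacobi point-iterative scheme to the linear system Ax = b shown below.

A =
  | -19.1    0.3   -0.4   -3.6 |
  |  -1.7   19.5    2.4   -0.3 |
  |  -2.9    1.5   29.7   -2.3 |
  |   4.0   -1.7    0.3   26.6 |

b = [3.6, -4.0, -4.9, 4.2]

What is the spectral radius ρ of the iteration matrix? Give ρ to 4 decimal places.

A = D + L + U where D = diag(-19.1, 19.5, 29.7, 26.6).
Jacobi: T = -D⁻¹(L+U), T[3,1] = -(-1.7)/(26.6) = +0.0639; T[3,3] = 0.
  T[0,:] = [+0.0000, +0.0157, -0.0209, -0.1885]
  T[1,:] = [+0.0872, +0.0000, -0.1231, +0.0154]
  T[2,:] = [+0.0976, -0.0505, +0.0000, +0.0774]
  T[3,:] = [-0.1504, +0.0639, -0.0113, +0.0000]
eigenvalue magnitudes: 0.2000, 0.1561, 0.0586, 0.0147.
ρ(T) = max|λ| = 0.2000; 0.2000 < 1 ⇒ converges.

0.2000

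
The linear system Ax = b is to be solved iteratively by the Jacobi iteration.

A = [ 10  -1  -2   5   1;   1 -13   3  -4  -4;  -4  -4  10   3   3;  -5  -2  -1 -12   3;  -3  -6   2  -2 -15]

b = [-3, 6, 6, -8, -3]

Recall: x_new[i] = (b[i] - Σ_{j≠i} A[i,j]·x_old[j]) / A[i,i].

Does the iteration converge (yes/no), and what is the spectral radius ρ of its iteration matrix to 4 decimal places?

yes, ρ = 0.8402

Split A = D + L + U, D = diag(10, -13, 10, -12, -15).
T_J = -D⁻¹(L+U): T[4,2] = -(2)/(-15) = +0.1333; T[4,4] = 0.
  T[0,:] = [+0.0000  +0.1000  +0.2000  -0.5000  -0.1000]
  T[1,:] = [+0.0769  +0.0000  +0.2308  -0.3077  -0.3077]
  T[2,:] = [+0.4000  +0.4000  +0.0000  -0.3000  -0.3000]
  T[3,:] = [-0.4167  -0.1667  -0.0833  +0.0000  +0.2500]
  T[4,:] = [-0.2000  -0.4000  +0.1333  -0.1333  +0.0000]
|λ(T)| sorted: 0.8402, 0.4320, 0.4320, 0.1131, 0.1101.
spectral radius ρ = 0.8402; 0.8402 < 1: convergent.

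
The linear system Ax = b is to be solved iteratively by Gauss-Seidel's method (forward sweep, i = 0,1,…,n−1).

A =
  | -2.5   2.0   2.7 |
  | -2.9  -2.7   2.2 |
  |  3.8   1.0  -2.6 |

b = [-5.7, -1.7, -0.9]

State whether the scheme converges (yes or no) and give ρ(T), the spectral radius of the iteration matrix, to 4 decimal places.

Split A = D + L + U, D = diag(-2.5, -2.7, -2.6).
Gauss-Seidel: T = -(D+L)⁻¹U, row 0 first, T[0,2] = -(2.7)/(-2.5) = +1.0800; later rows by forward substitution.
  T[0,:] = [+0.0000 +0.8000 +1.0800]
  T[1,:] = [+0.0000 -0.8593 -0.3452]
  T[2,:] = [+0.0000 +0.8387 +1.4457]
eigenvalue magnitudes: 1.3124, 0.7259, 0.0000.
spectral radius ρ = 1.3124; 1.3124 > 1, so it fails to converge.

no, ρ = 1.3124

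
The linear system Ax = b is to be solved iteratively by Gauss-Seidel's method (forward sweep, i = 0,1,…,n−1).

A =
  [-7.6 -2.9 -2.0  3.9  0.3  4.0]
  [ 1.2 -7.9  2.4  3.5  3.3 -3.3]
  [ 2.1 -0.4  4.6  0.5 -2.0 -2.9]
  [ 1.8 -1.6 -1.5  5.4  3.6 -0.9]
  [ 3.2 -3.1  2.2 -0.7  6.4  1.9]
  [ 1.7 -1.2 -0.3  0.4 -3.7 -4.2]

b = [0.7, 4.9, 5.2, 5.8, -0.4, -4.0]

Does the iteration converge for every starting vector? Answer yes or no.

Diagonal D = diag(-7.6, -7.9, 4.6, 5.4, 6.4, -4.2); L, U strict lower/upper.
GS T = -(D+L)⁻¹U: row 0 first, T[0,3] = -(3.9)/(-7.6) = +0.5132; later rows by forward substitution.
  T[0,:] = [+0.0000, -0.3816, -0.2632, +0.5132, +0.0395, +0.5263]
  T[1,:] = [+0.0000, -0.0580, +0.2638, +0.5210, +0.4237, -0.3378]
  T[2,:] = [+0.0000, +0.1692, +0.1431, -0.2977, +0.4536, +0.3608]
  T[3,:] = [+0.0000, +0.1570, +0.2056, -0.0994, -0.4283, -0.0086]
  T[4,:] = [+0.0000, +0.1217, +0.2327, +0.0872, -0.0173, -0.8486]
  T[5,:] = [+0.0000, -0.2423, -0.3775, -0.0062, -0.1631, +1.0305]
|eigenvalues of T|: 1.2729, 0.3157, 0.3157, 0.0892, 0.0892, 0.0000.
spectral radius ρ = 1.2729; 1.2729 > 1: divergent.

no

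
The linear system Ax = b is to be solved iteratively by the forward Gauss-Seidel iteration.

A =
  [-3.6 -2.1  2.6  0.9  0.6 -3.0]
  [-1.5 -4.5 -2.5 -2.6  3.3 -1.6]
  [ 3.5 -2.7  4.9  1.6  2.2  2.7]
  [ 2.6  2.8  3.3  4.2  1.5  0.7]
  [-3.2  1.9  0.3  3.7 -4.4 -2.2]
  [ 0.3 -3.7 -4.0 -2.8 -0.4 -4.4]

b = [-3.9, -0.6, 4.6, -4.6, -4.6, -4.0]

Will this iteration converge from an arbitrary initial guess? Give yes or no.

no

Diagonal D = diag(-3.6, -4.5, 4.9, 4.2, -4.4, -4.4); L, U strict lower/upper.
GS T = -(D+L)⁻¹U: row 0 first, T[0,3] = -(0.9)/(-3.6) = +0.2500; later rows by forward substitution.
  T[0,:] = [+0.0000 -0.5833 +0.7222 +0.2500 +0.1667 -0.8333]
  T[1,:] = [+0.0000 +0.1944 -0.7963 -0.6611 +0.6778 -0.0778]
  T[2,:] = [+0.0000 +0.5238 -0.9546 -0.8694 -0.1946 +0.0014]
  T[3,:] = [+0.0000 -0.1801 +0.8339 +0.9691 -0.7593 +0.4000]
  T[4,:] = [+0.0000 +0.3925 -0.2330 +0.2883 -0.4803 +0.4089]
  T[5,:] = [+0.0000 -0.6006 +1.0773 +0.7204 +0.1451 -0.2844]
eigenvalue magnitudes: 1.2218, 0.7398, 0.7398, 0.1620, 0.0119, 0.0000.
ρ(T) = max|λ| = 1.2218; 1.2218 > 1: divergent.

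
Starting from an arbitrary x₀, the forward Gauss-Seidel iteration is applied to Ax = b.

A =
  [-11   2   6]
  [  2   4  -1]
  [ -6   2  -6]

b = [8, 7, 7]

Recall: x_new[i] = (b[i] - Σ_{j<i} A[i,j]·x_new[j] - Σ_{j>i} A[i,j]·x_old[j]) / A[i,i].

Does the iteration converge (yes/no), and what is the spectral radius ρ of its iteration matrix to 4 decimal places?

yes, ρ = 0.5632

Let D = diag(-11, 4, -6); L, U the strict triangles.
Gauss-Seidel: T = -(D+L)⁻¹U, row 0 first, T[0,1] = -(2)/(-11) = +0.1818; later rows by forward substitution.
  T[0,:] = [+0.0000  +0.1818  +0.5455]
  T[1,:] = [+0.0000  -0.0909  -0.0227]
  T[2,:] = [+0.0000  -0.2121  -0.5530]
eigenvalue magnitudes: 0.5632, 0.0807, 0.0000.
ρ = 0.5632; 0.5632 < 1 ⇒ converges.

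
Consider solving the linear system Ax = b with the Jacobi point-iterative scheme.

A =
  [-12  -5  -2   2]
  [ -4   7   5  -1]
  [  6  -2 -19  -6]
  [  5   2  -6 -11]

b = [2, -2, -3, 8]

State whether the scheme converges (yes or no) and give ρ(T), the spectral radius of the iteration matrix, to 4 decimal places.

yes, ρ = 0.5736

A = D + L + U where D = diag(-12, 7, -19, -11).
T_J = -D⁻¹(L+U): T[3,2] = -(-6)/(-11) = -0.5455; T[3,3] = 0.
  T[0,:] = [+0.0000  -0.4167  -0.1667  +0.1667]
  T[1,:] = [+0.5714  +0.0000  -0.7143  +0.1429]
  T[2,:] = [+0.3158  -0.1053  +0.0000  -0.3158]
  T[3,:] = [+0.4545  +0.1818  -0.5455  +0.0000]
eigenvalue magnitudes: 0.5736, 0.4850, 0.4850, 0.0701.
ρ = 0.5736; 0.5736 < 1 ⇒ converges.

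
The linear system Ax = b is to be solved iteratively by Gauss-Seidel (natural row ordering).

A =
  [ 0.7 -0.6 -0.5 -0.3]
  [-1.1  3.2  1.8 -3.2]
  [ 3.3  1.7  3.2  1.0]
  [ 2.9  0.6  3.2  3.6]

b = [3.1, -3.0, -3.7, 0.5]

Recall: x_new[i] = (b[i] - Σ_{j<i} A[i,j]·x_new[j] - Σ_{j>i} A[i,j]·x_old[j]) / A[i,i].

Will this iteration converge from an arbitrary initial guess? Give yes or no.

no

Let D = diag(0.7, 3.2, 3.2, 3.6); L, U the strict triangles.
Gauss-Seidel: T = -(D+L)⁻¹U, row 0 first, T[0,1] = -(-0.6)/(0.7) = +0.8571; later rows by forward substitution.
  T[0,:] = [+0.0000, +0.8571, +0.7143, +0.4286]
  T[1,:] = [+0.0000, +0.2946, -0.3170, +1.1473]
  T[2,:] = [+0.0000, -1.0405, -0.5682, -1.3640]
  T[3,:] = [+0.0000, +0.1853, -0.0175, +0.6760]
eigenvalue magnitudes: 1.1237, 0.8486, 0.1273, 0.0000.
ρ(T) = max|λ| = 1.1237; 1.1237 > 1, so it fails to converge.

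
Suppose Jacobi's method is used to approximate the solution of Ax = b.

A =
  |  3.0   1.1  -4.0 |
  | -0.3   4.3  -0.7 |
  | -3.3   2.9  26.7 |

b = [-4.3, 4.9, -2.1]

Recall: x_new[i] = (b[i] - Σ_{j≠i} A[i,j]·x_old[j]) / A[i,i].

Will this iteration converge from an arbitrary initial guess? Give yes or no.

Diagonal D = diag(3, 4.3, 26.7); L, U strict lower/upper.
Jacobi T = -D⁻¹(L+U): T[2,1] = -(2.9)/(26.7) = -0.1086; T[2,2] = 0.
  T[0,:] = [+0.0000 -0.3667 +1.3333]
  T[1,:] = [+0.0698 +0.0000 +0.1628]
  T[2,:] = [+0.1236 -0.1086 +0.0000]
|roots of det(T-λI)|: 0.4057, 0.2076, 0.2076.
spectral radius ρ = 0.4057; 0.4057 < 1, so it converges for any x₀.

yes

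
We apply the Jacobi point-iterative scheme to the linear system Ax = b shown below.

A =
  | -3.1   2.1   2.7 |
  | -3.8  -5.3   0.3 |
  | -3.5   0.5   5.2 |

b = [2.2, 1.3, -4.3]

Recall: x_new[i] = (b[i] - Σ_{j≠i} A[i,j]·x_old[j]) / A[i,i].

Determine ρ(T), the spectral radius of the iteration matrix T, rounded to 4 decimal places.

Diagonal D = diag(-3.1, -5.3, 5.2); L, U strict lower/upper.
Jacobi: T = -D⁻¹(L+U), T[1,0] = -(-3.8)/(-5.3) = -0.7170; T[1,1] = 0.
  T[0,:] = [+0.0000  +0.6774  +0.8710]
  T[1,:] = [-0.7170  +0.0000  +0.0566]
  T[2,:] = [+0.6731  -0.0962  +0.0000]
|eigenvalues of T|: 0.5125, 0.4093, 0.4093.
spectral radius ρ = 0.5125; 0.5125 < 1, so it converges for any x₀.

0.5125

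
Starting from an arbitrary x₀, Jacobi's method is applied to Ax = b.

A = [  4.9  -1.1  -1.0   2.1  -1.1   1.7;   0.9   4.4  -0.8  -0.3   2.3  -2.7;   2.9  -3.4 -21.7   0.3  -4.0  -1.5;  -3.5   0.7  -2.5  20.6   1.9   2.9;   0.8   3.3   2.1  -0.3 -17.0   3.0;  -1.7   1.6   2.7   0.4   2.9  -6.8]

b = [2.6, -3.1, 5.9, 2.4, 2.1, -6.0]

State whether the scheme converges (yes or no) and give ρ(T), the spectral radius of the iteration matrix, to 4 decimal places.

Write A = D+L+U with D = diag(4.9, 4.4, -21.7, 20.6, -17, -6.8).
T_J = -D⁻¹(L+U): T[3,2] = -(-2.5)/(20.6) = +0.1214; T[3,3] = 0.
  T[0,:] = [+0.0000 +0.2245 +0.2041 -0.4286 +0.2245 -0.3469]
  T[1,:] = [-0.2045 +0.0000 +0.1818 +0.0682 -0.5227 +0.6136]
  T[2,:] = [+0.1336 -0.1567 +0.0000 +0.0138 -0.1843 -0.0691]
  T[3,:] = [+0.1699 -0.0340 +0.1214 +0.0000 -0.0922 -0.1408]
  T[4,:] = [+0.0471 +0.1941 +0.1235 -0.0176 +0.0000 +0.1765]
  T[5,:] = [-0.2500 +0.2353 +0.3971 +0.0588 +0.4265 +0.0000]
|roots of det(T-λI)|: 0.5770, 0.4199, 0.4199, 0.3131, 0.3131, 0.0421.
ρ = 0.5770; 0.5770 < 1 ⇒ converges.

yes, ρ = 0.5770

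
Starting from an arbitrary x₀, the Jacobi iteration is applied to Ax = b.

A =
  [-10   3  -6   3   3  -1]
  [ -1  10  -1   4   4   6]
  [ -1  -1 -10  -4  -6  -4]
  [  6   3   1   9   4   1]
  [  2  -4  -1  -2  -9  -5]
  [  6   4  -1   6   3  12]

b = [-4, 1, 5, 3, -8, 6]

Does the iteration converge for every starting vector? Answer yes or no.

Diagonal D = diag(-10, 10, -10, 9, -9, 12); L, U strict lower/upper.
Jacobi T = -D⁻¹(L+U): T[2,3] = -(-4)/(-10) = -0.4000; T[2,2] = 0.
  T[0,:] = [+0.0000  +0.3000  -0.6000  +0.3000  +0.3000  -0.1000]
  T[1,:] = [+0.1000  +0.0000  +0.1000  -0.4000  -0.4000  -0.6000]
  T[2,:] = [-0.1000  -0.1000  +0.0000  -0.4000  -0.6000  -0.4000]
  T[3,:] = [-0.6667  -0.3333  -0.1111  +0.0000  -0.4444  -0.1111]
  T[4,:] = [+0.2222  -0.4444  -0.1111  -0.2222  +0.0000  -0.5556]
  T[5,:] = [-0.5000  -0.3333  +0.0833  -0.5000  -0.2500  +0.0000]
moduli |λ_i(T)| = 1.1418, 0.6274, 0.6274, 0.4498, 0.3358, 0.3358.
ρ(T) = max|λ| = 1.1418; 1.1418 > 1 ⇒ diverges.

no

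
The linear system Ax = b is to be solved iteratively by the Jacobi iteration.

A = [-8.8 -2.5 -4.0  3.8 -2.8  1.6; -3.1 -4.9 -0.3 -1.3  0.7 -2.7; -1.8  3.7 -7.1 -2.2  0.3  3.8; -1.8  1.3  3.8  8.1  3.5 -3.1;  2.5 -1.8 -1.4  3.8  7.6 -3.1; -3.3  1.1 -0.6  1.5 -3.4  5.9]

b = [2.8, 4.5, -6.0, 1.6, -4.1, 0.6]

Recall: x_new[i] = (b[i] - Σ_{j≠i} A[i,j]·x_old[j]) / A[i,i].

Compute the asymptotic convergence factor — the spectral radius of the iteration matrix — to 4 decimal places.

Let D = diag(-8.8, -4.9, -7.1, 8.1, 7.6, 5.9); L, U the strict triangles.
Jacobi T = -D⁻¹(L+U): T[5,2] = -(-0.6)/(5.9) = +0.1017; T[5,5] = 0.
  T[0,:] = [+0.0000, -0.2841, -0.4545, +0.4318, -0.3182, +0.1818]
  T[1,:] = [-0.6327, +0.0000, -0.0612, -0.2653, +0.1429, -0.5510]
  T[2,:] = [-0.2535, +0.5211, +0.0000, -0.3099, +0.0423, +0.5352]
  T[3,:] = [+0.2222, -0.1605, -0.4691, +0.0000, -0.4321, +0.3827]
  T[4,:] = [-0.3289, +0.2368, +0.1842, -0.5000, +0.0000, +0.4079]
  T[5,:] = [+0.5593, -0.1864, +0.1017, -0.2542, +0.5763, +0.0000]
eigenvalue magnitudes: 1.2270, 0.8290, 0.5403, 0.4071, 0.4006, 0.4006.
spectral radius ρ = 1.2270; 1.2270 > 1, so it fails to converge.

1.2270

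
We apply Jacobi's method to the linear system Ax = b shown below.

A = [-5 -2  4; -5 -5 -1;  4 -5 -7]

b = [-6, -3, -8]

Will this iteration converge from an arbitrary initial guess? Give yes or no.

no

Split A = D + L + U, D = diag(-5, -5, -7).
T_J = -D⁻¹(L+U): T[1,0] = -(-5)/(-5) = -1.0000; T[1,1] = 0.
  T[0,:] = [+0.0000  -0.4000  +0.8000]
  T[1,:] = [-1.0000  +0.0000  -0.2000]
  T[2,:] = [+0.5714  -0.7143  +0.0000]
|eigenvalues of T|: 1.2261, 0.7095, 0.7095.
ρ = 1.2261; 1.2261 > 1, so it fails to converge.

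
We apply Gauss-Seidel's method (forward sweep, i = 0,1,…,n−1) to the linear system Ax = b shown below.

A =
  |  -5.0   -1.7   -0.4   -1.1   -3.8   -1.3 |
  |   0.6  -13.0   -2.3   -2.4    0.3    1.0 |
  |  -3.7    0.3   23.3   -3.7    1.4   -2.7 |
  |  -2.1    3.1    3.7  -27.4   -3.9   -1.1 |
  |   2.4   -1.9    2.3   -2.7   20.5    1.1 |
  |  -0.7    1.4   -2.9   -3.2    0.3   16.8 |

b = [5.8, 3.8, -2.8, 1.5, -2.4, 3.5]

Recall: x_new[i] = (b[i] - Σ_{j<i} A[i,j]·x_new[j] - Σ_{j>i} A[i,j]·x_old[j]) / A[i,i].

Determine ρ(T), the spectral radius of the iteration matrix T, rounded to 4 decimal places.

Write A = D+L+U with D = diag(-5, -13, 23.3, -27.4, 20.5, 16.8).
Gauss-Seidel: T = -(D+L)⁻¹U, row 0 first, T[0,3] = -(-1.1)/(-5) = -0.2200; later rows by forward substitution.
  T[0,:] = [+0.0000  -0.3400  -0.0800  -0.2200  -0.7600  -0.2600]
  T[1,:] = [+0.0000  -0.0157  -0.1806  -0.1948  -0.0120  +0.0649]
  T[2,:] = [+0.0000  -0.0538  -0.0104  +0.1264  -0.1806  +0.0738]
  T[3,:] = [+0.0000  +0.0170  -0.0157  +0.0119  -0.1098  -0.0029]
  T[4,:] = [+0.0000  +0.0466  -0.0083  -0.0049  +0.0937  -0.0259]
  T[5,:] = [+0.0000  -0.0197  +0.0071  +0.0312  -0.0844  -0.0036]
|roots of det(T-λI)|: 0.1952, 0.1029, 0.1029, 0.0764, 0.0193, 0.0000.
ρ = 0.1952; 0.1952 < 1, so it converges for any x₀.

0.1952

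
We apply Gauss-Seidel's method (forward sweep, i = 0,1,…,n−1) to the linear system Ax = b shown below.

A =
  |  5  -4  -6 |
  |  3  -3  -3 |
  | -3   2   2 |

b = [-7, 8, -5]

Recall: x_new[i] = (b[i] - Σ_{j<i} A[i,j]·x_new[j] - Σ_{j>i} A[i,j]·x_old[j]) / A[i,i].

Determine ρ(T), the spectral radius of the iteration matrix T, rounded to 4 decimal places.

A = D + L + U where D = diag(5, -3, 2).
Gauss-Seidel: T = -(D+L)⁻¹U, row 0 first, T[0,1] = -(-4)/(5) = +0.8000; later rows by forward substitution.
  T[0,:] = [+0.0000, +0.8000, +1.2000]
  T[1,:] = [+0.0000, +0.8000, +0.2000]
  T[2,:] = [+0.0000, +0.4000, +1.6000]
moduli |λ_i(T)| = 1.6899, 0.7101, 0.0000.
ρ(T) = max|λ| = 1.6899; 1.6899 > 1, so it fails to converge.

1.6899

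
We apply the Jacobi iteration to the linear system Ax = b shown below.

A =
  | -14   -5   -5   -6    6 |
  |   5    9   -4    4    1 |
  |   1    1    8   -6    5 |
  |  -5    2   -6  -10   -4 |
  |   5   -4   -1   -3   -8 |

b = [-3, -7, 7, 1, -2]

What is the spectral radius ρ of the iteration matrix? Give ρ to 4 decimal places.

Let D = diag(-14, 9, 8, -10, -8); L, U the strict triangles.
T_J = -D⁻¹(L+U): T[1,4] = -(1)/(9) = -0.1111; T[1,1] = 0.
  T[0,:] = [+0.0000 -0.3571 -0.3571 -0.4286 +0.4286]
  T[1,:] = [-0.5556 +0.0000 +0.4444 -0.4444 -0.1111]
  T[2,:] = [-0.1250 -0.1250 +0.0000 +0.7500 -0.6250]
  T[3,:] = [-0.5000 +0.2000 -0.6000 +0.0000 -0.4000]
  T[4,:] = [+0.6250 -0.5000 -0.1250 -0.3750 +0.0000]
|λ(T)| sorted: 1.2017, 0.7883, 0.7883, 0.6514, 0.4358.
spectral radius ρ = 1.2017; 1.2017 > 1: divergent.

1.2017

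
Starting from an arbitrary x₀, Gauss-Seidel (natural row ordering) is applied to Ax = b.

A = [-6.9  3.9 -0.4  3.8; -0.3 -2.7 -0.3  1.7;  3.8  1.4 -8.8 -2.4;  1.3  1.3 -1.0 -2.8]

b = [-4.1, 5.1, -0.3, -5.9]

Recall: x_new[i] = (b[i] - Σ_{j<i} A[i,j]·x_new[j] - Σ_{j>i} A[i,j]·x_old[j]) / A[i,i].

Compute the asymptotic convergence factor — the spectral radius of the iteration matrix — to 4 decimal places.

Let D = diag(-6.9, -2.7, -8.8, -2.8); L, U the strict triangles.
GS T = -(D+L)⁻¹U: row 0 first, T[0,2] = -(-0.4)/(-6.9) = -0.0580; later rows by forward substitution.
  T[0,:] = [+0.0000 +0.5652 -0.0580 +0.5507]
  T[1,:] = [+0.0000 -0.0628 -0.1047 +0.5684]
  T[2,:] = [+0.0000 +0.2341 -0.0417 +0.0555]
  T[3,:] = [+0.0000 +0.1497 -0.0606 +0.4998]
|eigenvalues of T|: 0.5967, 0.1154, 0.1154, 0.0000.
ρ(T) = max|λ| = 0.5967; 0.5967 < 1 ⇒ converges.

0.5967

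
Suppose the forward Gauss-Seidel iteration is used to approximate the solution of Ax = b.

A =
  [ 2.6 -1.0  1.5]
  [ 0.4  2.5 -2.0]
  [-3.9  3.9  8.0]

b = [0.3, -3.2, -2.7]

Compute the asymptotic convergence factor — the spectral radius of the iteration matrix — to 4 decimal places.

0.9377

Write A = D+L+U with D = diag(2.6, 2.5, 8).
GS T = -(D+L)⁻¹U: row 0 first, T[0,2] = -(1.5)/(2.6) = -0.5769; later rows by forward substitution.
  T[0,:] = [+0.0000 +0.3846 -0.5769]
  T[1,:] = [+0.0000 -0.0615 +0.8923]
  T[2,:] = [+0.0000 +0.2175 -0.7162]
moduli |λ_i(T)| = 0.9377, 0.1600, 0.0000.
ρ(T) = max|λ| = 0.9377; 0.9377 < 1, so it converges for any x₀.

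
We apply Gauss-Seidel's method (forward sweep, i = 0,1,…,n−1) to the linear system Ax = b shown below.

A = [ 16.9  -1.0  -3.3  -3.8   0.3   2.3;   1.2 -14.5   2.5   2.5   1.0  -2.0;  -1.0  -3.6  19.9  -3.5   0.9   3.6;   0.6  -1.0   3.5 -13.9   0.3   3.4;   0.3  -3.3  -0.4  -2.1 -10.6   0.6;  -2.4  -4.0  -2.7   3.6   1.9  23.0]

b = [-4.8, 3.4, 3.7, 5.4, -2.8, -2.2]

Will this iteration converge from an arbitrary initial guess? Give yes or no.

Write A = D+L+U with D = diag(16.9, -14.5, 19.9, -13.9, -10.6, 23).
Gauss-Seidel: T = -(D+L)⁻¹U, row 0 first, T[0,3] = -(-3.8)/(16.9) = +0.2249; later rows by forward substitution.
  T[0,:] = [+0.0000 +0.0592 +0.1953 +0.2249 -0.0178 -0.1361]
  T[1,:] = [+0.0000 +0.0049 +0.1886 +0.1910 +0.0675 -0.1492]
  T[2,:] = [+0.0000 +0.0039 +0.0439 +0.2217 -0.0339 -0.2147]
  T[3,:] = [+0.0000 +0.0032 +0.0059 +0.0518 +0.0074 +0.1954]
  T[4,:] = [+0.0000 -0.0006 -0.0560 -0.0717 -0.0217 +0.0686]
  T[5,:] = [+0.0000 +0.0070 +0.0620 +0.0805 +0.0065 -0.1016]
|eigenvalues of T|: 0.1684, 0.1164, 0.1164, 0.0301, 0.0033, 0.0000.
ρ(T) = max|λ| = 0.1684; 0.1684 < 1: convergent.

yes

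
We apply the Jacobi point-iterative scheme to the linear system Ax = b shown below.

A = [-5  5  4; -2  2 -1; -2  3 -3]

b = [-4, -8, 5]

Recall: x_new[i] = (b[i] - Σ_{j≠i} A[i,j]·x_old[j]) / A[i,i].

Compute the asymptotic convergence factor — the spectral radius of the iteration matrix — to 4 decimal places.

1.1687

Split A = D + L + U, D = diag(-5, 2, -3).
Jacobi: T = -D⁻¹(L+U), T[2,0] = -(-2)/(-3) = -0.6667; T[2,2] = 0.
  T[0,:] = [+0.0000 +1.0000 +0.8000]
  T[1,:] = [+1.0000 +0.0000 +0.5000]
  T[2,:] = [-0.6667 +1.0000 +0.0000]
|roots of det(T-λI)|: 1.1687, 0.6319, 0.6319.
spectral radius ρ = 1.1687; 1.1687 > 1, so it fails to converge.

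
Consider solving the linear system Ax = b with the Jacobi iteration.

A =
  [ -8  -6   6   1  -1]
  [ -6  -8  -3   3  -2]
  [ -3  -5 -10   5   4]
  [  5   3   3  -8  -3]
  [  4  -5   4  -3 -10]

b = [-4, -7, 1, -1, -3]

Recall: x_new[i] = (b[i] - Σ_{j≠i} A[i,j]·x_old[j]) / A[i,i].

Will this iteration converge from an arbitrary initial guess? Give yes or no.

Write A = D+L+U with D = diag(-8, -8, -10, -8, -10).
T_J = -D⁻¹(L+U): T[3,2] = -(3)/(-8) = +0.3750; T[3,3] = 0.
  T[0,:] = [+0.0000  -0.7500  +0.7500  +0.1250  -0.1250]
  T[1,:] = [-0.7500  +0.0000  -0.3750  +0.3750  -0.2500]
  T[2,:] = [-0.3000  -0.5000  +0.0000  +0.5000  +0.4000]
  T[3,:] = [+0.6250  +0.3750  +0.3750  +0.0000  -0.3750]
  T[4,:] = [+0.4000  -0.5000  +0.4000  -0.3000  +0.0000]
|λ(T)| sorted: 1.1291, 0.7561, 0.7561, 0.5275, 0.2054.
ρ(T) = max|λ| = 1.1291; 1.1291 > 1: divergent.

no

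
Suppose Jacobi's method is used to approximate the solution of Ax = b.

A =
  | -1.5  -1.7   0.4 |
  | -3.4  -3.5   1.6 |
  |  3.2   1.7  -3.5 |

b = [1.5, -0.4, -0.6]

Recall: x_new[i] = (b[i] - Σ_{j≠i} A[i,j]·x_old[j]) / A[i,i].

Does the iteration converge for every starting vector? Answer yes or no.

A = D + L + U where D = diag(-1.5, -3.5, -3.5).
Jacobi: T = -D⁻¹(L+U), T[1,2] = -(1.6)/(-3.5) = +0.4571; T[1,1] = 0.
  T[0,:] = [+0.0000, -1.1333, +0.2667]
  T[1,:] = [-0.9714, +0.0000, +0.4571]
  T[2,:] = [+0.9143, +0.4857, +0.0000]
eigenvalue magnitudes: 1.4112, 0.9760, 0.4353.
ρ(T) = max|λ| = 1.4112; 1.4112 > 1, so it fails to converge.

no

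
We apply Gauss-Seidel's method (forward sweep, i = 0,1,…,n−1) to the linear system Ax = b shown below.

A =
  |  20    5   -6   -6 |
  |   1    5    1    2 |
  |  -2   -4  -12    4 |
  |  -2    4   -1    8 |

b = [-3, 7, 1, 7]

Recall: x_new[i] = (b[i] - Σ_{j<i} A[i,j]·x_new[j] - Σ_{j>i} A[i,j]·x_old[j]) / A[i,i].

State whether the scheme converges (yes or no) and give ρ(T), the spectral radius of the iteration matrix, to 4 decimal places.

Write A = D+L+U with D = diag(20, 5, -12, 8).
Gauss-Seidel: T = -(D+L)⁻¹U, row 0 first, T[0,3] = -(-6)/(20) = +0.3000; later rows by forward substitution.
  T[0,:] = [+0.0000, -0.2500, +0.3000, +0.3000]
  T[1,:] = [+0.0000, +0.0500, -0.2600, -0.4600]
  T[2,:] = [+0.0000, +0.0250, +0.0367, +0.4367]
  T[3,:] = [+0.0000, -0.0844, +0.2096, +0.3596]
moduli |λ_i(T)| = 0.6072, 0.0828, 0.0828, 0.0000.
spectral radius ρ = 0.6072; 0.6072 < 1, so it converges for any x₀.

yes, ρ = 0.6072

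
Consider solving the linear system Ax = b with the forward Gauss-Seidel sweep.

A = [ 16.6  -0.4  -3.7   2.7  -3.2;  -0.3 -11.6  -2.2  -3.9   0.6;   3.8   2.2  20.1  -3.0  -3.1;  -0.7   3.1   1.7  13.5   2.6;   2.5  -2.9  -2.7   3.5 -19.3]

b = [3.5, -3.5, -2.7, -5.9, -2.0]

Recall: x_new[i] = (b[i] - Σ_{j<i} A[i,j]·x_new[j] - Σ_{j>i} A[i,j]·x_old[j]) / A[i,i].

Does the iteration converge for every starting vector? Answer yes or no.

Let D = diag(16.6, -11.6, 20.1, 13.5, -19.3); L, U the strict triangles.
T_GS = -(D+L)⁻¹U: row 0 first, T[0,4] = -(-3.2)/(16.6) = +0.1928; later rows by forward substitution.
  T[0,:] = [+0.0000  +0.0241  +0.2229  -0.1627  +0.1928]
  T[1,:] = [+0.0000  -0.0006  -0.1954  -0.3320  +0.0467]
  T[2,:] = [+0.0000  -0.0045  -0.0207  +0.2163  +0.1127]
  T[3,:] = [+0.0000  +0.0020  +0.0590  +0.0406  -0.2075]
  T[4,:] = [+0.0000  +0.0042  +0.0718  +0.0059  -0.0354]
|eigenvalues of T|: 0.1995, 0.1178, 0.1178, 0.0061, 0.0000.
ρ(T) = max|λ| = 0.1995; 0.1995 < 1: convergent.

yes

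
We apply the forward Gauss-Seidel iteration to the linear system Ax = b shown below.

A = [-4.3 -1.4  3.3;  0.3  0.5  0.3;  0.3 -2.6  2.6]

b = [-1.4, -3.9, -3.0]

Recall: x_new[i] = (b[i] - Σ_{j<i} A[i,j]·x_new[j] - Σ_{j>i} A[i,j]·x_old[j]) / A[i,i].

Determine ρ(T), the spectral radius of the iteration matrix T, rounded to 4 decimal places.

A = D + L + U where D = diag(-4.3, 0.5, 2.6).
T_GS = -(D+L)⁻¹U: row 0 first, T[0,1] = -(-1.4)/(-4.3) = -0.3256; later rows by forward substitution.
  T[0,:] = [+0.0000  -0.3256  +0.7674]
  T[1,:] = [+0.0000  +0.1953  -1.0605]
  T[2,:] = [+0.0000  +0.2329  -1.1490]
eigenvalue magnitudes: 0.9294, 0.0243, 0.0000.
spectral radius ρ = 0.9294; 0.9294 < 1 ⇒ converges.

0.9294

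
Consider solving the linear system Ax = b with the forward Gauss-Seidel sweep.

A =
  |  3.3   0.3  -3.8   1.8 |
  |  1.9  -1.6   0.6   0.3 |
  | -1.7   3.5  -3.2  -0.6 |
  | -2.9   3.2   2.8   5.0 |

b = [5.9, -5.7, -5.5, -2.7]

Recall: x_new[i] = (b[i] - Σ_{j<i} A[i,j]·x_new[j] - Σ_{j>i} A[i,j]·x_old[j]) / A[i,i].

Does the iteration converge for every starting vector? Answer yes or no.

Write A = D+L+U with D = diag(3.3, -1.6, -3.2, 5).
GS T = -(D+L)⁻¹U: row 0 first, T[0,1] = -(0.3)/(3.3) = -0.0909; later rows by forward substitution.
  T[0,:] = [+0.0000 -0.0909 +1.1515 -0.5455]
  T[1,:] = [+0.0000 -0.1080 +1.7424 -0.4602]
  T[2,:] = [+0.0000 -0.0698 +1.2940 -0.4011]
  T[3,:] = [+0.0000 +0.0554 -1.1719 +0.2028]
eigenvalue magnitudes: 1.5351, 0.1273, 0.0190, 0.0000.
ρ = 1.5351; 1.5351 > 1, so it fails to converge.

no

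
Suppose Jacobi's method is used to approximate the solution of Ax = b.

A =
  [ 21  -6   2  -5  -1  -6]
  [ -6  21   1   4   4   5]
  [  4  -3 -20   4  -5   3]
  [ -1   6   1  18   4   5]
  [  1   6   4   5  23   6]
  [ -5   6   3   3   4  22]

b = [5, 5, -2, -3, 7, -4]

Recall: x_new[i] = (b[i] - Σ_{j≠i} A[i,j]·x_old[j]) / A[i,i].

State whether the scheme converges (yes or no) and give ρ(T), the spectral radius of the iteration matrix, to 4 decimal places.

yes, ρ = 0.8567

A = D + L + U where D = diag(21, 21, -20, 18, 23, 22).
T_J = -D⁻¹(L+U): T[3,1] = -(6)/(18) = -0.3333; T[3,3] = 0.
  T[0,:] = [+0.0000  +0.2857  -0.0952  +0.2381  +0.0476  +0.2857]
  T[1,:] = [+0.2857  +0.0000  -0.0476  -0.1905  -0.1905  -0.2381]
  T[2,:] = [+0.2000  -0.1500  +0.0000  +0.2000  -0.2500  +0.1500]
  T[3,:] = [+0.0556  -0.3333  -0.0556  +0.0000  -0.2222  -0.2778]
  T[4,:] = [-0.0435  -0.2609  -0.1739  -0.2174  +0.0000  -0.2609]
  T[5,:] = [+0.2273  -0.2727  -0.1364  -0.1364  -0.1818  +0.0000]
|eigenvalues of T|: 0.8567, 0.3248, 0.2703, 0.1168, 0.1168, 0.0320.
ρ(T) = max|λ| = 0.8567; 0.8567 < 1 ⇒ converges.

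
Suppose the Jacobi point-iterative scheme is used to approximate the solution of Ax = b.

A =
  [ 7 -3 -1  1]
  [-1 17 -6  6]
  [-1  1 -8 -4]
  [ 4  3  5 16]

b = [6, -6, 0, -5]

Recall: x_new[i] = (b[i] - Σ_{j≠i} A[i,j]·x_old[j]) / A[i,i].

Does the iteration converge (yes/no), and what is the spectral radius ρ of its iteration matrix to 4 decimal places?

yes, ρ = 0.6724

Write A = D+L+U with D = diag(7, 17, -8, 16).
Jacobi: T = -D⁻¹(L+U), T[0,1] = -(-3)/(7) = +0.4286; T[0,0] = 0.
  T[0,:] = [+0.0000  +0.4286  +0.1429  -0.1429]
  T[1,:] = [+0.0588  +0.0000  +0.3529  -0.3529]
  T[2,:] = [-0.1250  +0.1250  +0.0000  -0.5000]
  T[3,:] = [-0.2500  -0.1875  -0.3125  +0.0000]
eigenvalue magnitudes: 0.6724, 0.4182, 0.1902, 0.1902.
ρ(T) = max|λ| = 0.6724; 0.6724 < 1: convergent.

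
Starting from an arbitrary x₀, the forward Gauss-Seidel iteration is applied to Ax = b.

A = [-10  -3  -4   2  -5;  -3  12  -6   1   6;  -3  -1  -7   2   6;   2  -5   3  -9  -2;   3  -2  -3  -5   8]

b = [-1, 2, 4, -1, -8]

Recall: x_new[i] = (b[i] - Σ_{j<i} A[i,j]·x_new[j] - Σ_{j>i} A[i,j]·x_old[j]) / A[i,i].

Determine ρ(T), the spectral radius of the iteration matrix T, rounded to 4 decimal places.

0.8927

Diagonal D = diag(-10, 12, -7, -9, 8); L, U strict lower/upper.
Gauss-Seidel: T = -(D+L)⁻¹U, row 0 first, T[0,4] = -(-5)/(-10) = -0.5000; later rows by forward substitution.
  T[0,:] = [+0.0000 -0.3000 -0.4000 +0.2000 -0.5000]
  T[1,:] = [+0.0000 -0.0750 +0.4000 -0.0333 -0.6250]
  T[2,:] = [+0.0000 +0.1393 +0.1143 +0.2048 +1.1607]
  T[3,:] = [+0.0000 +0.0214 -0.2730 +0.1312 +0.4008]
  T[4,:] = [+0.0000 +0.1594 +0.1222 +0.0755 +0.7170]
|λ(T)| sorted: 0.8927, 0.2390, 0.2390, 0.0700, 0.0000.
spectral radius ρ = 0.8927; 0.8927 < 1 ⇒ converges.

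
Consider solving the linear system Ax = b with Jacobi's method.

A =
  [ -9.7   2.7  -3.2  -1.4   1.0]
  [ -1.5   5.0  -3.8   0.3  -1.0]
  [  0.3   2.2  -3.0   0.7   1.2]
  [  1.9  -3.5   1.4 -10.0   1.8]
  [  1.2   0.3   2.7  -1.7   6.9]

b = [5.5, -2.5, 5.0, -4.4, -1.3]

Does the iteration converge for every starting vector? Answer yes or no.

Let D = diag(-9.7, 5, -3, -10, 6.9); L, U the strict triangles.
Jacobi: T = -D⁻¹(L+U), T[2,3] = -(0.7)/(-3) = +0.2333; T[2,2] = 0.
  T[0,:] = [+0.0000, +0.2784, -0.3299, -0.1443, +0.1031]
  T[1,:] = [+0.3000, +0.0000, +0.7600, -0.0600, +0.2000]
  T[2,:] = [+0.1000, +0.7333, +0.0000, +0.2333, +0.4000]
  T[3,:] = [+0.1900, -0.3500, +0.1400, +0.0000, +0.1800]
  T[4,:] = [-0.1739, -0.0435, -0.3913, +0.2464, +0.0000]
|eigenvalues of T|: 0.8509, 0.5044, 0.5044, 0.0904, 0.0904.
ρ = 0.8509; 0.8509 < 1: convergent.

yes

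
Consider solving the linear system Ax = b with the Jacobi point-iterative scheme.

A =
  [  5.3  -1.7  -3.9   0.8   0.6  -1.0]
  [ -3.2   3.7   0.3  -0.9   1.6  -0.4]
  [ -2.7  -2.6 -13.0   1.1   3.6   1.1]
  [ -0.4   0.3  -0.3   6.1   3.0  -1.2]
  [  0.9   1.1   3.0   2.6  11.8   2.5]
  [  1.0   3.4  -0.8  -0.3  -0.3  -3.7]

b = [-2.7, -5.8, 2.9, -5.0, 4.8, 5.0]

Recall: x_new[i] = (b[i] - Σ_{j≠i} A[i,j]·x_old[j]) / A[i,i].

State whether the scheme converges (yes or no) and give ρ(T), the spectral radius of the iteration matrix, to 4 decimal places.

yes, ρ = 0.8409

Write A = D+L+U with D = diag(5.3, 3.7, -13, 6.1, 11.8, -3.7).
T_J = -D⁻¹(L+U): T[5,3] = -(-0.3)/(-3.7) = -0.0811; T[5,5] = 0.
  T[0,:] = [+0.0000  +0.3208  +0.7358  -0.1509  -0.1132  +0.1887]
  T[1,:] = [+0.8649  +0.0000  -0.0811  +0.2432  -0.4324  +0.1081]
  T[2,:] = [-0.2077  -0.2000  +0.0000  +0.0846  +0.2769  +0.0846]
  T[3,:] = [+0.0656  -0.0492  +0.0492  +0.0000  -0.4918  +0.1967]
  T[4,:] = [-0.0763  -0.0932  -0.2542  -0.2203  +0.0000  -0.2119]
  T[5,:] = [+0.2703  +0.9189  -0.2162  -0.0811  -0.0811  +0.0000]
|roots of det(T-λI)|: 0.8409, 0.4855, 0.4855, 0.4412, 0.4412, 0.2240.
ρ(T) = max|λ| = 0.8409; 0.8409 < 1, so it converges for any x₀.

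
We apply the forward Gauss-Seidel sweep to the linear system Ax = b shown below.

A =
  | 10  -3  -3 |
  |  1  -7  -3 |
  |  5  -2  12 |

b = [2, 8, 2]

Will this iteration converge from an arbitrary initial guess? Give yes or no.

yes

Let D = diag(10, -7, 12); L, U the strict triangles.
T_GS = -(D+L)⁻¹U: row 0 first, T[0,2] = -(-3)/(10) = +0.3000; later rows by forward substitution.
  T[0,:] = [+0.0000, +0.3000, +0.3000]
  T[1,:] = [+0.0000, +0.0429, -0.3857]
  T[2,:] = [+0.0000, -0.1179, -0.1893]
eigenvalue magnitudes: 0.3160, 0.1695, 0.0000.
ρ(T) = max|λ| = 0.3160; 0.3160 < 1 ⇒ converges.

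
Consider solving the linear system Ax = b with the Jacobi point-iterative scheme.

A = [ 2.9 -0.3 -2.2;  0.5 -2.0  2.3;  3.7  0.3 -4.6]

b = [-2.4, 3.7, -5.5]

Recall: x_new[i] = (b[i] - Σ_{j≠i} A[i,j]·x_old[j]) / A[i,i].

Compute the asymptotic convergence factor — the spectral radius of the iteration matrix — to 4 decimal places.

Write A = D+L+U with D = diag(2.9, -2, -4.6).
Jacobi: T = -D⁻¹(L+U), T[1,0] = -(0.5)/(-2) = +0.2500; T[1,1] = 0.
  T[0,:] = [+0.0000 +0.1034 +0.7586]
  T[1,:] = [+0.2500 +0.0000 +1.1500]
  T[2,:] = [+0.8043 +0.0652 +0.0000]
|eigenvalues of T|: 0.9109, 0.7534, 0.1575.
ρ(T) = max|λ| = 0.9109; 0.9109 < 1: convergent.

0.9109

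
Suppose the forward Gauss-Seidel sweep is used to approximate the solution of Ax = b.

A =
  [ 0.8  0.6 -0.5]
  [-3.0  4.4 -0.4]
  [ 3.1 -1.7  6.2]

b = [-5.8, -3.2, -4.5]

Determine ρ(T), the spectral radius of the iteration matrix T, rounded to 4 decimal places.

0.7289

Let D = diag(0.8, 4.4, 6.2); L, U the strict triangles.
Gauss-Seidel: T = -(D+L)⁻¹U, row 0 first, T[0,2] = -(-0.5)/(0.8) = +0.6250; later rows by forward substitution.
  T[0,:] = [+0.0000 -0.7500 +0.6250]
  T[1,:] = [+0.0000 -0.5114 +0.5170]
  T[2,:] = [+0.0000 +0.2348 -0.1707]
moduli |λ_i(T)| = 0.7289, 0.0468, 0.0000.
ρ(T) = max|λ| = 0.7289; 0.7289 < 1: convergent.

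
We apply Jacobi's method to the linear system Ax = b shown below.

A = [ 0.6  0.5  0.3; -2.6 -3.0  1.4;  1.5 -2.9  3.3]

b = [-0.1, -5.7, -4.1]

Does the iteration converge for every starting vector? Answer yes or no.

Let D = diag(0.6, -3, 3.3); L, U the strict triangles.
Jacobi: T = -D⁻¹(L+U), T[1,0] = -(-2.6)/(-3) = -0.8667; T[1,1] = 0.
  T[0,:] = [+0.0000, -0.8333, -0.5000]
  T[1,:] = [-0.8667, +0.0000, +0.4667]
  T[2,:] = [-0.4545, +0.8788, +0.0000]
|eigenvalues of T|: 1.3333, 0.8287, 0.5046.
ρ(T) = max|λ| = 1.3333; 1.3333 > 1 ⇒ diverges.

no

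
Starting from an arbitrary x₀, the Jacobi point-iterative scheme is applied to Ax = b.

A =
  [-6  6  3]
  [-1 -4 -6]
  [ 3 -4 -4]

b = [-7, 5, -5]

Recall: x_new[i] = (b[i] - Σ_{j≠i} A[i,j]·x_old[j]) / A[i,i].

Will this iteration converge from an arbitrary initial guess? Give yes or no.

no

Diagonal D = diag(-6, -4, -4); L, U strict lower/upper.
T_J = -D⁻¹(L+U): T[0,2] = -(3)/(-6) = +0.5000; T[0,0] = 0.
  T[0,:] = [+0.0000  +1.0000  +0.5000]
  T[1,:] = [-0.2500  +0.0000  -1.5000]
  T[2,:] = [+0.7500  -1.0000  +0.0000]
|λ(T)| sorted: 1.5121, 0.8132, 0.8132.
ρ(T) = max|λ| = 1.5121; 1.5121 > 1 ⇒ diverges.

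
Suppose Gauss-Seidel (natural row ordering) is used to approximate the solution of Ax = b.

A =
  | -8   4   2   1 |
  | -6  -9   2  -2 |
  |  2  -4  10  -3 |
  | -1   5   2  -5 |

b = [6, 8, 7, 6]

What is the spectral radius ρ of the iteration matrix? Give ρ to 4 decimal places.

Let D = diag(-8, -9, 10, -5); L, U the strict triangles.
GS T = -(D+L)⁻¹U: row 0 first, T[0,1] = -(4)/(-8) = +0.5000; later rows by forward substitution.
  T[0,:] = [+0.0000, +0.5000, +0.2500, +0.1250]
  T[1,:] = [+0.0000, -0.3333, +0.0556, -0.3056]
  T[2,:] = [+0.0000, -0.2333, -0.0278, +0.1528]
  T[3,:] = [+0.0000, -0.5267, -0.0056, -0.2694]
eigenvalue magnitudes: 0.7019, 0.0975, 0.0975, 0.0000.
ρ = 0.7019; 0.7019 < 1: convergent.

0.7019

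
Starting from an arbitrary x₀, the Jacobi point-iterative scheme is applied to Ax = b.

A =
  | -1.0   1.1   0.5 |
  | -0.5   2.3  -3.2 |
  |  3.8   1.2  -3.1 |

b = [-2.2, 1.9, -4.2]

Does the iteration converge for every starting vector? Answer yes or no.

Split A = D + L + U, D = diag(-1, 2.3, -3.1).
T_J = -D⁻¹(L+U): T[2,0] = -(3.8)/(-3.1) = +1.2258; T[2,2] = 0.
  T[0,:] = [+0.0000, +1.1000, +0.5000]
  T[1,:] = [+0.2174, +0.0000, +1.3913]
  T[2,:] = [+1.2258, +0.3871, +0.0000]
|roots of det(T-λI)|: 1.6074, 1.0924, 1.0924.
ρ(T) = max|λ| = 1.6074; 1.6074 > 1 ⇒ diverges.

no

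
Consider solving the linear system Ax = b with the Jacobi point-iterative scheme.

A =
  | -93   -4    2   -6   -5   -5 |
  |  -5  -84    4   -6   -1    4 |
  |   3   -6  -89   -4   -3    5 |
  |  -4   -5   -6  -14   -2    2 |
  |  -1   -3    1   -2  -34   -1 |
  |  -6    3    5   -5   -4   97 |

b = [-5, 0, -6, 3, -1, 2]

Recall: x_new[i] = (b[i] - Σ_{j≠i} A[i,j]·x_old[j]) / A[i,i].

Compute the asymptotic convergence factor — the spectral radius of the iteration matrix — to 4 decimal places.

Split A = D + L + U, D = diag(-93, -84, -89, -14, -34, 97).
Jacobi: T = -D⁻¹(L+U), T[1,3] = -(-6)/(-84) = -0.0714; T[1,1] = 0.
  T[0,:] = [+0.0000  -0.0430  +0.0215  -0.0645  -0.0538  -0.0538]
  T[1,:] = [-0.0595  +0.0000  +0.0476  -0.0714  -0.0119  +0.0476]
  T[2,:] = [+0.0337  -0.0674  +0.0000  -0.0449  -0.0337  +0.0562]
  T[3,:] = [-0.2857  -0.3571  -0.4286  +0.0000  -0.1429  +0.1429]
  T[4,:] = [-0.0294  -0.0882  +0.0294  -0.0588  +0.0000  -0.0294]
  T[5,:] = [+0.0619  -0.0309  -0.0515  +0.0515  +0.0412  +0.0000]
eigenvalue magnitudes: 0.3199, 0.2372, 0.0880, 0.0880, 0.0392, 0.0392.
spectral radius ρ = 0.3199; 0.3199 < 1 ⇒ converges.

0.3199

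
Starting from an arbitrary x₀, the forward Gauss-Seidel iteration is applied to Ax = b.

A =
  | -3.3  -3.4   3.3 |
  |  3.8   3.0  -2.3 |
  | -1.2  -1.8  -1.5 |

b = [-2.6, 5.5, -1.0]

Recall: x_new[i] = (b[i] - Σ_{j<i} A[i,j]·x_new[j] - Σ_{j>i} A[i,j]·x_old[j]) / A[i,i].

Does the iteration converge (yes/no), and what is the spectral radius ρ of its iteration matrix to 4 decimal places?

no, ρ = 1.5206

Split A = D + L + U, D = diag(-3.3, 3, -1.5).
T_GS = -(D+L)⁻¹U: row 0 first, T[0,2] = -(3.3)/(-3.3) = +1.0000; later rows by forward substitution.
  T[0,:] = [+0.0000 -1.0303 +1.0000]
  T[1,:] = [+0.0000 +1.3051 -0.5000]
  T[2,:] = [+0.0000 -0.7418 -0.2000]
|λ(T)| sorted: 1.5206, 0.4156, 0.0000.
ρ(T) = max|λ| = 1.5206; 1.5206 > 1: divergent.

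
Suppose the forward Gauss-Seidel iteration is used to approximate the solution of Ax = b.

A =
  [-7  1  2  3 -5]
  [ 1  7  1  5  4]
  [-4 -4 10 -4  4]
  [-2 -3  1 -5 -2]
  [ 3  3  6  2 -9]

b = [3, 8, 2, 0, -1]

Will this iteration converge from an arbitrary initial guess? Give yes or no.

Let D = diag(-7, 7, 10, -5, -9); L, U the strict triangles.
GS T = -(D+L)⁻¹U: row 0 first, T[0,4] = -(-5)/(-7) = -0.7143; later rows by forward substitution.
  T[0,:] = [+0.0000  +0.1429  +0.2857  +0.4286  -0.7143]
  T[1,:] = [+0.0000  -0.0204  -0.1837  -0.7755  -0.4694]
  T[2,:] = [+0.0000  +0.0490  +0.0408  +0.2612  -0.8735]
  T[3,:] = [+0.0000  -0.0351  +0.0041  +0.3461  -0.0073]
  T[4,:] = [+0.0000  +0.0657  +0.0621  +0.1354  -0.9785]
moduli |λ_i(T)| = 0.8675, 0.4164, 0.1393, 0.0216, 0.0000.
spectral radius ρ = 0.8675; 0.8675 < 1, so it converges for any x₀.

yes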